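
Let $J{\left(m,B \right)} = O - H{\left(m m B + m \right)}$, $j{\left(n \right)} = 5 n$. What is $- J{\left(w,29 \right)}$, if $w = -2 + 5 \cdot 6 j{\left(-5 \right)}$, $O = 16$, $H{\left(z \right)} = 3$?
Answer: $-13$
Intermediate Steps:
$w = -752$ ($w = -2 + 5 \cdot 6 \cdot 5 \left(-5\right) = -2 + 30 \left(-25\right) = -2 - 750 = -752$)
$J{\left(m,B \right)} = 13$ ($J{\left(m,B \right)} = 16 - 3 = 13$)
$- J{\left(w,29 \right)} = \left(-1\right) 13 = -13$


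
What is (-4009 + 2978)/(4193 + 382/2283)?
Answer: -2353773/9573001 ≈ -0.24588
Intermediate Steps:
(-4009 + 2978)/(4193 + 382/2283) = -1031/(4193 + 382*(1/2283)) = -1031/(4193 + 382/2283) = -1031/9573001/2283 = -1031*2283/9573001 = -2353773/9573001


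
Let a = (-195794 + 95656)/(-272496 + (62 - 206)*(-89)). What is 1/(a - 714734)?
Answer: -129840/92801012491 ≈ -1.3991e-6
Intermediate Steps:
a = 50069/129840 (a = -100138/(-272496 - 144*(-89)) = -100138/(-272496 + 12816) = -100138/(-259680) = -100138*(-1/259680) = 50069/129840 ≈ 0.38562)
1/(a - 714734) = 1/(50069/129840 - 714734) = 1/(-92801012491/129840) = -129840/92801012491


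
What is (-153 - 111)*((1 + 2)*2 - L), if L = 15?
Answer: 2376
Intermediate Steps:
(-153 - 111)*((1 + 2)*2 - L) = (-153 - 111)*((1 + 2)*2 - 1*15) = -264*(3*2 - 15) = -264*(6 - 15) = -264*(-9) = 2376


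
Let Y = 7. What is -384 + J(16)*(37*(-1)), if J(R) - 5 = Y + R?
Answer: -1420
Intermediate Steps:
J(R) = 12 + R (J(R) = 5 + (7 + R) = 12 + R)
-384 + J(16)*(37*(-1)) = -384 + (12 + 16)*(37*(-1)) = -384 + 28*(-37) = -384 - 1036 = -1420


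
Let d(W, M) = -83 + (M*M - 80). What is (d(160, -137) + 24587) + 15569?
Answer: 58762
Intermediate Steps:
d(W, M) = -163 + M**2 (d(W, M) = -83 + (M**2 - 80) = -83 + (-80 + M**2) = -163 + M**2)
(d(160, -137) + 24587) + 15569 = ((-163 + (-137)**2) + 24587) + 15569 = ((-163 + 18769) + 24587) + 15569 = (18606 + 24587) + 15569 = 43193 + 15569 = 58762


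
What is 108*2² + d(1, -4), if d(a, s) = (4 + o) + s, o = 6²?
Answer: 468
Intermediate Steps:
o = 36
d(a, s) = 40 + s (d(a, s) = (4 + 36) + s = 40 + s)
108*2² + d(1, -4) = 108*2² + (40 - 4) = 108*4 + 36 = 432 + 36 = 468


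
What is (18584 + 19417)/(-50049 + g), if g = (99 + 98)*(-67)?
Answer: -38001/63248 ≈ -0.60083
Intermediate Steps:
g = -13199 (g = 197*(-67) = -13199)
(18584 + 19417)/(-50049 + g) = (18584 + 19417)/(-50049 - 13199) = 38001/(-63248) = 38001*(-1/63248) = -38001/63248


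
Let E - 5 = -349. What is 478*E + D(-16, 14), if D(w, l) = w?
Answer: -164448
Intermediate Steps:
E = -344 (E = 5 - 349 = -344)
478*E + D(-16, 14) = 478*(-344) - 16 = -164432 - 16 = -164448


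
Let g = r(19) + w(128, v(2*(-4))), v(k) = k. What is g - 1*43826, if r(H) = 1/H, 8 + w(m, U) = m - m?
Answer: -832845/19 ≈ -43834.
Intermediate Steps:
w(m, U) = -8 (w(m, U) = -8 + (m - m) = -8 + 0 = -8)
g = -151/19 (g = 1/19 - 8 = -151/19 ≈ -7.9474)
g - 1*43826 = -151/19 - 1*43826 = -151/19 - 43826 = -832845/19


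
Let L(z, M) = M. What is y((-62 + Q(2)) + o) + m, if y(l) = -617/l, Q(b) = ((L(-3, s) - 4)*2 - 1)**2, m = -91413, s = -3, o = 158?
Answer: -29344190/321 ≈ -91415.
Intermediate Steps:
Q(b) = 225 (Q(b) = ((-3 - 4)*2 - 1)**2 = (-7*2 - 1)**2 = (-14 - 1)**2 = (-15)**2 = 225)
y((-62 + Q(2)) + o) + m = -617/((-62 + 225) + 158) - 91413 = -617/(163 + 158) - 91413 = -617/321 - 91413 = -29344190/321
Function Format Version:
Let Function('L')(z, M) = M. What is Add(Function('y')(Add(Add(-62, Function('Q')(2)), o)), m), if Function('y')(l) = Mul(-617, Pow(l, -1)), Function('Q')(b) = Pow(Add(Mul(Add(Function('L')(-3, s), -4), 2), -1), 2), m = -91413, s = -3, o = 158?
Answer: Rational(-29344190, 321) ≈ -91415.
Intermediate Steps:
Function('Q')(b) = 225 (Function('Q')(b) = Pow(Add(Mul(Add(-3, -4), 2), -1), 2) = Pow(Add(Mul(-7, 2), -1), 2) = Pow(Add(-14, -1), 2) = Pow(-15, 2) = 225)
Add(Function('y')(Add(Add(-62, Function('Q')(2)), o)), m) = Add(Mul(-617, Pow(Add(Add(-62, 225), 158), -1)), -91413) = Add(Mul(-617, Pow(Add(163, 158), -1)), -91413) = Add(Mul(-617, Pow(321, -1)), -91413) = Add(Mul(-617, Rational(1, 321)), -91413) = Add(Rational(-617, 321), -91413) = Rational(-29344190, 321)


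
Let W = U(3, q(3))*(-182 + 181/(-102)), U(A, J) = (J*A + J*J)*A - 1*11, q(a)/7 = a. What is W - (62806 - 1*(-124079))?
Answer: -47198515/102 ≈ -4.6273e+5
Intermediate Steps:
q(a) = 7*a
U(A, J) = -11 + A*(J**2 + A*J) (U(A, J) = (A*J + J**2)*A - 11 = (J**2 + A*J)*A - 11 = A*(J**2 + A*J) - 11 = -11 + A*(J**2 + A*J))
W = -28136245/102 (W = (-11 + 3*(7*3)**2 + (7*3)*3**2)*(-182 + 181/(-102)) = (-11 + 3*21**2 + 21*9)*(-182 + 181*(-1/102)) = (-11 + 3*441 + 189)*(-182 - 181/102) = (-11 + 1323 + 189)*(-18745/102) = 1501*(-18745/102) = -28136245/102 ≈ -2.7585e+5)
W - (62806 - 1*(-124079)) = -28136245/102 - (62806 - 1*(-124079)) = -28136245/102 - (62806 + 124079) = -28136245/102 - 1*186885 = -28136245/102 - 186885 = -47198515/102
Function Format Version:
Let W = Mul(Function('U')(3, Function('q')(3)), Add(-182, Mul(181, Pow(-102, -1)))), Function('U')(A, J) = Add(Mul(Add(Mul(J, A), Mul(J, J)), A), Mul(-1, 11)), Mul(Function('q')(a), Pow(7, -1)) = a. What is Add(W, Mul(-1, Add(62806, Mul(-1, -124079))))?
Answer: Rational(-47198515, 102) ≈ -4.6273e+5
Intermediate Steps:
Function('q')(a) = Mul(7, a)
Function('U')(A, J) = Add(-11, Mul(A, Add(Pow(J, 2), Mul(A, J)))) (Function('U')(A, J) = Add(Mul(Add(Mul(A, J), Pow(J, 2)), A), -11) = Add(Mul(Add(Pow(J, 2), Mul(A, J)), A), -11) = Add(Mul(A, Add(Pow(J, 2), Mul(A, J))), -11) = Add(-11, Mul(A, Add(Pow(J, 2), Mul(A, J)))))
W = Rational(-28136245, 102) (W = Mul(Add(-11, Mul(3, Pow(Mul(7, 3), 2)), Mul(Mul(7, 3), Pow(3, 2))), Add(-182, Mul(181, Pow(-102, -1)))) = Mul(Add(-11, Mul(3, Pow(21, 2)), Mul(21, 9)), Add(-182, Mul(181, Rational(-1, 102)))) = Mul(Add(-11, Mul(3, 441), 189), Add(-182, Rational(-181, 102))) = Mul(Add(-11, 1323, 189), Rational(-18745, 102)) = Mul(1501, Rational(-18745, 102)) = Rational(-28136245, 102) ≈ -2.7585e+5)
Add(W, Mul(-1, Add(62806, Mul(-1, -124079)))) = Add(Rational(-28136245, 102), Mul(-1, Add(62806, Mul(-1, -124079)))) = Add(Rational(-28136245, 102), Mul(-1, Add(62806, 124079))) = Add(Rational(-28136245, 102), Mul(-1, 186885)) = Add(Rational(-28136245, 102), -186885) = Rational(-47198515, 102)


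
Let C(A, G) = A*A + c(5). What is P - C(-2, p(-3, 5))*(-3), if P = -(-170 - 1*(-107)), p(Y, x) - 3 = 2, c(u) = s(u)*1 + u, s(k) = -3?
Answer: 81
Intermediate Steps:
c(u) = -3 + u (c(u) = -3*1 + u = -3 + u)
p(Y, x) = 5 (p(Y, x) = 3 + 2 = 5)
C(A, G) = 2 + A² (C(A, G) = A*A + (-3 + 5) = A² + 2 = 2 + A²)
P = 63 (P = -(-170 + 107) = -1*(-63) = 63)
P - C(-2, p(-3, 5))*(-3) = 63 - (2 + (-2)²)*(-3) = 63 - (2 + 4)*(-3) = 63 - 6*(-3) = 63 - 1*(-18) = 63 + 18 = 81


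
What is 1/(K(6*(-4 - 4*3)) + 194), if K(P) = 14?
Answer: 1/208 ≈ 0.0048077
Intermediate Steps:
1/(K(6*(-4 - 4*3)) + 194) = 1/(14 + 194) = 1/208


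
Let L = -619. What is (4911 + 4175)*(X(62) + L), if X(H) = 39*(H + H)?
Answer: 38315662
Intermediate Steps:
X(H) = 78*H (X(H) = 39*(2*H) = 78*H)
(4911 + 4175)*(X(62) + L) = (4911 + 4175)*(78*62 - 619) = 9086*(4836 - 619) = 9086*4217 = 38315662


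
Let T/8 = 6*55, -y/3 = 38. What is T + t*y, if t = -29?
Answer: 5946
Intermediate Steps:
y = -114 (y = -3*38 = -114)
T = 2640 (T = 8*(6*55) = 8*330 = 2640)
T + t*y = 2640 - 29*(-114) = 2640 + 3306 = 5946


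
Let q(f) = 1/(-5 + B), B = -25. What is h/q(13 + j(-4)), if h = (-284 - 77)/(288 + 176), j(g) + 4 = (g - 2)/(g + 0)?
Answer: 5415/232 ≈ 23.341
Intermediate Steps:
j(g) = -4 + (-2 + g)/g (j(g) = -4 + (g - 2)/(g + 0) = -4 + (-2 + g)/g)
q(f) = -1/30 (q(f) = 1/(-5 - 25) = 1/(-30) = -1/30)
h = -361/464 ≈ -0.77802
h/q(13 + j(-4)) = -361/(464*(-1/30)) = -361/464*(-30) = 5415/232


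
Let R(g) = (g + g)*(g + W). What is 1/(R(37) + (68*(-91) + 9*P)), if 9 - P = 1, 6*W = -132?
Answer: -1/5006 ≈ -0.00019976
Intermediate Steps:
W = -22 (W = (⅙)*(-132) = -22)
P = 8 (P = 9 - 1*1 = 9 - 1 = 8)
R(g) = 2*g*(-22 + g) (R(g) = (g + g)*(g - 22) = (2*g)*(-22 + g) = 2*g*(-22 + g))
1/(R(37) + (68*(-91) + 9*P)) = 1/(2*37*(-22 + 37) + (68*(-91) + 9*8)) = 1/(2*37*15 + (-6188 + 72)) = 1/(1110 - 6116) = 1/(-5006) = -1/5006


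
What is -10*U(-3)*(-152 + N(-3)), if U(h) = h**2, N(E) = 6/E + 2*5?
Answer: 12960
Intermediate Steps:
N(E) = 10 + 6/E (N(E) = 6/E + 10 = 10 + 6/E)
-10*U(-3)*(-152 + N(-3)) = -10*(-3)**2*(-152 + (10 + 6/(-3))) = -10*9*(-152 + (10 + 6*(-1/3))) = -90*(-152 + (10 - 2)) = -90*(-152 + 8) = -90*(-144) = -1*(-12960) = 12960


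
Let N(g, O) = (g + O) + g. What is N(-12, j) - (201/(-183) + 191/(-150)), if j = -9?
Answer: -280249/9150 ≈ -30.628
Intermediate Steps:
N(g, O) = O + 2*g (N(g, O) = (O + g) + g = O + 2*g)
N(-12, j) - (201/(-183) + 191/(-150)) = (-9 + 2*(-12)) - (201/(-183) + 191/(-150)) = (-9 - 24) - (201*(-1/183) + 191*(-1/150)) = -33 - (-67/61 - 191/150) = -33 - 1*(-21701/9150) = -33 + 21701/9150 = -280249/9150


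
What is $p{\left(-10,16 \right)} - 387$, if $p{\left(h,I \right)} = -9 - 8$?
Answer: $-404$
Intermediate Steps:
$p{\left(h,I \right)} = -17$
$p{\left(-10,16 \right)} - 387 = -17 - 387 = -404$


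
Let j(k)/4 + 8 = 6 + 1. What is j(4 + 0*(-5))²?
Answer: 16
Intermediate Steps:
j(k) = -4 (j(k) = -32 + 4*(6 + 1) = -32 + 4*7 = -32 + 28 = -4)
j(4 + 0*(-5))² = (-4)² = 16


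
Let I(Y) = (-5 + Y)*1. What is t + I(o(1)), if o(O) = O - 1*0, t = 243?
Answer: 239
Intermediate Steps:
o(O) = O (o(O) = O + 0 = O)
I(Y) = -5 + Y
t + I(o(1)) = 243 + (-5 + 1) = 243 - 4 = 239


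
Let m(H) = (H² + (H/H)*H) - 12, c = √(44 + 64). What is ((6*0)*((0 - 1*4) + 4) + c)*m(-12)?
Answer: 720*√3 ≈ 1247.1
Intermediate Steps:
c = 6*√3 (c = √108 = 6*√3 ≈ 10.392)
m(H) = -12 + H + H² (m(H) = (H² + 1*H) - 12 = (H² + H) - 12 = (H + H²) - 12 = -12 + H + H²)
((6*0)*((0 - 1*4) + 4) + c)*m(-12) = ((6*0)*((0 - 1*4) + 4) + 6*√3)*(-12 - 12 + (-12)²) = (0*((0 - 4) + 4) + 6*√3)*(-12 - 12 + 144) = (0*(-4 + 4) + 6*√3)*120 = (0*0 + 6*√3)*120 = (0 + 6*√3)*120 = (6*√3)*120 = 720*√3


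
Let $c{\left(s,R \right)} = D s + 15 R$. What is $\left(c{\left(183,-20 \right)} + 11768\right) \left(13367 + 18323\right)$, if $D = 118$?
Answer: $1047734780$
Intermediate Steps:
$c{\left(s,R \right)} = 15 R + 118 s$ ($c{\left(s,R \right)} = 118 s + 15 R = 15 R + 118 s$)
$\left(c{\left(183,-20 \right)} + 11768\right) \left(13367 + 18323\right) = \left(\left(15 \left(-20\right) + 118 \cdot 183\right) + 11768\right) \left(13367 + 18323\right) = \left(\left(-300 + 21594\right) + 11768\right) 31690 = \left(21294 + 11768\right) 31690 = 33062 \cdot 31690 = 1047734780$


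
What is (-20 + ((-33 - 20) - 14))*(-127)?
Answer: 11049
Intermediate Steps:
(-20 + ((-33 - 20) - 14))*(-127) = (-20 + (-53 - 14))*(-127) = (-20 - 67)*(-127) = -87*(-127) = 11049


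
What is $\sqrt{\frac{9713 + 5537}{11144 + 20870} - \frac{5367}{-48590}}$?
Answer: $\frac{\sqrt{354985321684901470}}{777780130} \approx 0.76603$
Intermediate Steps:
$\sqrt{\frac{9713 + 5537}{11144 + 20870} - \frac{5367}{-48590}} = \sqrt{\frac{15250}{32014} - - \frac{5367}{48590}} = \sqrt{15250 \cdot \frac{1}{32014} + \frac{5367}{48590}} = \sqrt{\frac{7625}{16007} + \frac{5367}{48590}} = \sqrt{\frac{456408319}{777780130}} = \frac{\sqrt{354985321684901470}}{777780130}$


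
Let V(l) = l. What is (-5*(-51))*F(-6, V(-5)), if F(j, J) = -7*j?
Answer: 10710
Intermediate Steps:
(-5*(-51))*F(-6, V(-5)) = (-5*(-51))*(-7*(-6)) = 255*42 = 10710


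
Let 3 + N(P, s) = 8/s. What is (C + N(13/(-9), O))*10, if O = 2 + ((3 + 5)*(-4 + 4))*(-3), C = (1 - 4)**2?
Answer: 100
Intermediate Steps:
C = 9 (C = (-3)**2 = 9)
O = 2 (O = 2 + (8*0)*(-3) = 2 + 0*(-3) = 2 + 0 = 2)
N(P, s) = -3 + 8/s
(C + N(13/(-9), O))*10 = (9 + (-3 + 8/2))*10 = (9 + (-3 + 8*(1/2)))*10 = (9 + (-3 + 4))*10 = (9 + 1)*10 = 10*10 = 100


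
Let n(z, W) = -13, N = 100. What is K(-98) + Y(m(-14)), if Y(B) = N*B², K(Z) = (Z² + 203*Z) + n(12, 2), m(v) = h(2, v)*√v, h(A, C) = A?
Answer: -15903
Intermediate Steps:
m(v) = 2*√v
K(Z) = -13 + Z² + 203*Z (K(Z) = (Z² + 203*Z) - 13 = -13 + Z² + 203*Z)
Y(B) = 100*B²
K(-98) + Y(m(-14)) = (-13 + (-98)² + 203*(-98)) + 100*(2*√(-14))² = (-13 + 9604 - 19894) + 100*(2*(I*√14))² = -10303 + 100*(2*I*√14)² = -10303 + 100*(-56) = -10303 - 5600 = -15903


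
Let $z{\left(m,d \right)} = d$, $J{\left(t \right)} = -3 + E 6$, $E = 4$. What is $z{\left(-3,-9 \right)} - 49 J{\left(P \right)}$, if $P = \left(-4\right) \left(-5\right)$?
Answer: $-1038$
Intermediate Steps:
$P = 20$
$J{\left(t \right)} = 21$ ($J{\left(t \right)} = -3 + 4 \cdot 6 = -3 + 24 = 21$)
$z{\left(-3,-9 \right)} - 49 J{\left(P \right)} = -9 - 1029 = -1038$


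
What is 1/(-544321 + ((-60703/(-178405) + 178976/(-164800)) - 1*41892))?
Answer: -183757150/107720967212693 ≈ -1.7059e-6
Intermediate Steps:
1/(-544321 + ((-60703/(-178405) + 178976/(-164800)) - 1*41892)) = 1/(-544321 + ((-60703*(-1/178405) + 178976*(-1/164800)) - 41892)) = 1/(-544321 + ((60703/178405 - 5593/5150) - 41892)) = 1/(-544321 + (-137039743/183757150 - 41892)) = 1/(-544321 - 7698091567543/183757150) = 1/(-107720967212693/183757150) = -183757150/107720967212693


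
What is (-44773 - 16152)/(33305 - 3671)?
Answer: -60925/29634 ≈ -2.0559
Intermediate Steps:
(-44773 - 16152)/(33305 - 3671) = -60925/29634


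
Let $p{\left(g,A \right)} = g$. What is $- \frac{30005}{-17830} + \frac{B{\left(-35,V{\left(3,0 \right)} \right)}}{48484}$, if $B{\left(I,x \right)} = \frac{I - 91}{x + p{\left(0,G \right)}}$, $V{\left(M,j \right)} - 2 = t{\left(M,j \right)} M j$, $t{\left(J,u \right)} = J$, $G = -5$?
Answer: $\frac{145363913}{86446972} \approx 1.6815$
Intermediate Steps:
$V{\left(M,j \right)} = 2 + j M^{2}$ ($V{\left(M,j \right)} = 2 + M M j = 2 + M^{2} j = 2 + j M^{2}$)
$B{\left(I,x \right)} = \frac{-91 + I}{x}$ ($B{\left(I,x \right)} = \frac{I - 91}{x + 0} = \frac{-91 + I}{x}$)
$- \frac{30005}{-17830} + \frac{B{\left(-35,V{\left(3,0 \right)} \right)}}{48484} = - \frac{30005}{-17830} + \frac{\frac{1}{2 + 0 \cdot 3^{2}} \left(-91 - 35\right)}{48484} = \left(-30005\right) \left(- \frac{1}{17830}\right) + \frac{1}{2 + 0 \cdot 9} \left(-126\right) \frac{1}{48484} = \frac{6001}{3566} + \frac{1}{2 + 0} \left(-126\right) \frac{1}{48484} = \frac{6001}{3566} + \frac{1}{2} \left(-126\right) \frac{1}{48484} = \frac{6001}{3566} - \frac{63}{48484} = \frac{145363913}{86446972}$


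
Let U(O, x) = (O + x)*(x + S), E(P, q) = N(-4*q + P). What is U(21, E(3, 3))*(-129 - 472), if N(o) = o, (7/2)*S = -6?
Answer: 540900/7 ≈ 77271.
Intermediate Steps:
S = -12/7 (S = (2/7)*(-6) = -12/7 ≈ -1.7143)
E(P, q) = P - 4*q (E(P, q) = -4*q + P = P - 4*q)
U(O, x) = (-12/7 + x)*(O + x) (U(O, x) = (O + x)*(x - 12/7) = (O + x)*(-12/7 + x) = (-12/7 + x)*(O + x))
U(21, E(3, 3))*(-129 - 472) = ((3 - 4*3)**2 - 12/7*21 - 12*(3 - 4*3)/7 + 21*(3 - 4*3))*(-129 - 472) = ((3 - 12)**2 - 36 - 12*(3 - 12)/7 + 21*(3 - 12))*(-601) = ((-9)**2 - 36 - 12/7*(-9) + 21*(-9))*(-601) = (81 - 36 + 108/7 - 189)*(-601) = -900/7*(-601) = 540900/7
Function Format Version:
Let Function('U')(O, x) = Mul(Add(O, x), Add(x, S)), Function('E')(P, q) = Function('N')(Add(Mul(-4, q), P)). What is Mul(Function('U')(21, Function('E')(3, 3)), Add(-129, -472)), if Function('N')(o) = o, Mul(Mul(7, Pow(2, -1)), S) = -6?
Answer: Rational(540900, 7) ≈ 77271.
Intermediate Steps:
S = Rational(-12, 7) (S = Mul(Rational(2, 7), -6) = Rational(-12, 7) ≈ -1.7143)
Function('E')(P, q) = Add(P, Mul(-4, q)) (Function('E')(P, q) = Add(Mul(-4, q), P) = Add(P, Mul(-4, q)))
Function('U')(O, x) = Mul(Add(Rational(-12, 7), x), Add(O, x)) (Function('U')(O, x) = Mul(Add(O, x), Add(x, Rational(-12, 7))) = Mul(Add(O, x), Add(Rational(-12, 7), x)) = Mul(Add(Rational(-12, 7), x), Add(O, x)))
Mul(Function('U')(21, Function('E')(3, 3)), Add(-129, -472)) = Mul(Add(Pow(Add(3, Mul(-4, 3)), 2), Mul(Rational(-12, 7), 21), Mul(Rational(-12, 7), Add(3, Mul(-4, 3))), Mul(21, Add(3, Mul(-4, 3)))), Add(-129, -472)) = Mul(Add(Pow(Add(3, -12), 2), -36, Mul(Rational(-12, 7), Add(3, -12)), Mul(21, Add(3, -12))), -601) = Mul(Add(Pow(-9, 2), -36, Mul(Rational(-12, 7), -9), Mul(21, -9)), -601) = Mul(Add(81, -36, Rational(108, 7), -189), -601) = Mul(Rational(-900, 7), -601) = Rational(540900, 7)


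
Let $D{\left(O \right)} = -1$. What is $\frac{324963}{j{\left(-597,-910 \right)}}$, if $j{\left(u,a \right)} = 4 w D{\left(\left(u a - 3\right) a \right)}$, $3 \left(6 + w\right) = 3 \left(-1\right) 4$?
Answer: $\frac{324963}{40} \approx 8124.1$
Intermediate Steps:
$w = -10$ ($w = -6 + \frac{3 \left(-1\right) 4}{3} = -6 + \frac{\left(-3\right) 4}{3} = -6 + \frac{1}{3} \left(-12\right) = -6 - 4 = -10$)
$j{\left(u,a \right)} = 40$ ($j{\left(u,a \right)} = 4 \left(-10\right) \left(-1\right) = \left(-40\right) \left(-1\right) = 40$)
$\frac{324963}{j{\left(-597,-910 \right)}} = \frac{324963}{40}$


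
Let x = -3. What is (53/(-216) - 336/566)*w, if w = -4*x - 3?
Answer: -51287/6792 ≈ -7.5511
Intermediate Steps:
w = 9 (w = -4*(-3) - 3 = 12 - 3 = 9)
(53/(-216) - 336/566)*w = (53/(-216) - 336/566)*9 = (53*(-1/216) - 336*1/566)*9 = (-53/216 - 168/283)*9 = -51287/61128*9 = -51287/6792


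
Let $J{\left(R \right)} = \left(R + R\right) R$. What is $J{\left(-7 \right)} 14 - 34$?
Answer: $1338$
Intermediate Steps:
$J{\left(R \right)} = 2 R^{2}$ ($J{\left(R \right)} = 2 R R = 2 R^{2}$)
$J{\left(-7 \right)} 14 - 34 = 2 \left(-7\right)^{2} \cdot 14 - 34 = 2 \cdot 49 \cdot 14 - 34 = 98 \cdot 14 - 34 = 1372 - 34 = 1338$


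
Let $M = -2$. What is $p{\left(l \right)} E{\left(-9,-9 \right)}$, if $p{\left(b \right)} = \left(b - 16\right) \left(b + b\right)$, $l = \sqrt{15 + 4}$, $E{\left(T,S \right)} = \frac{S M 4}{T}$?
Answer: $-304 + 256 \sqrt{19} \approx 811.88$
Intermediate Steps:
$E{\left(T,S \right)} = - \frac{8 S}{T}$ ($E{\left(T,S \right)} = \frac{S \left(-2\right) 4}{T} = \frac{- 2 S 4}{T} = \frac{\left(-8\right) S}{T} = - \frac{8 S}{T}$)
$l = \sqrt{19} \approx 4.3589$
$p{\left(b \right)} = 2 b \left(-16 + b\right)$ ($p{\left(b \right)} = \left(-16 + b\right) 2 b = 2 b \left(-16 + b\right)$)
$p{\left(l \right)} E{\left(-9,-9 \right)} = 2 \sqrt{19} \left(-16 + \sqrt{19}\right) \left(\left(-8\right) \left(-9\right) \frac{1}{-9}\right) = 2 \sqrt{19} \left(-16 + \sqrt{19}\right) \left(\left(-8\right) \left(-9\right) \left(- \frac{1}{9}\right)\right) = 2 \sqrt{19} \left(-16 + \sqrt{19}\right) \left(-8\right) = - 16 \sqrt{19} \left(-16 + \sqrt{19}\right)$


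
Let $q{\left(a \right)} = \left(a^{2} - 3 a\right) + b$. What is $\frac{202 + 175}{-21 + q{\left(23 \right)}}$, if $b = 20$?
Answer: $\frac{377}{459} \approx 0.82135$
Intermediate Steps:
$q{\left(a \right)} = 20 + a^{2} - 3 a$ ($q{\left(a \right)} = \left(a^{2} - 3 a\right) + 20 = 20 + a^{2} - 3 a$)
$\frac{202 + 175}{-21 + q{\left(23 \right)}} = \frac{202 + 175}{-21 + \left(20 + 23^{2} - 69\right)} = \frac{377}{-21 + \left(20 + 529 - 69\right)} = \frac{377}{-21 + 480} = \frac{377}{459}$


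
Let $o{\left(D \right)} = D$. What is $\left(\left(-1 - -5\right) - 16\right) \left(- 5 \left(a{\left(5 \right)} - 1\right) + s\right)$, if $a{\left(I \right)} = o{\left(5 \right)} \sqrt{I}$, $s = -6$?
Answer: $12 + 300 \sqrt{5} \approx 682.82$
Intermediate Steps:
$a{\left(I \right)} = 5 \sqrt{I}$
$\left(\left(-1 - -5\right) - 16\right) \left(- 5 \left(a{\left(5 \right)} - 1\right) + s\right) = \left(\left(-1 - -5\right) - 16\right) \left(- 5 \left(5 \sqrt{5} - 1\right) - 6\right) = \left(\left(-1 + 5\right) - 16\right) \left(- 5 \left(-1 + 5 \sqrt{5}\right) - 6\right) = \left(4 - 16\right) \left(\left(5 - 25 \sqrt{5}\right) - 6\right) = - 12 \left(-1 - 25 \sqrt{5}\right) = 12 + 300 \sqrt{5}$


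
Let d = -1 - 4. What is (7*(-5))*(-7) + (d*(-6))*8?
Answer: 485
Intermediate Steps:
d = -5
(7*(-5))*(-7) + (d*(-6))*8 = (7*(-5))*(-7) - 5*(-6)*8 = -35*(-7) + 30*8 = 245 + 240 = 485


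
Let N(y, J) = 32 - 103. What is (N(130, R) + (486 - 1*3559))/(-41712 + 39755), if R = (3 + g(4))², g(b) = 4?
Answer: 3144/1957 ≈ 1.6065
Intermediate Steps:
R = 49 (R = (3 + 4)² = 7² = 49)
N(y, J) = -71
(N(130, R) + (486 - 1*3559))/(-41712 + 39755) = (-71 + (486 - 1*3559))/(-41712 + 39755) = (-71 + (486 - 3559))/(-1957) = (-71 - 3073)*(-1/1957) = -3144*(-1/1957) = 3144/1957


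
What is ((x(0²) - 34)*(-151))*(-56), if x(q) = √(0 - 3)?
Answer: -287504 + 8456*I*√3 ≈ -2.875e+5 + 14646.0*I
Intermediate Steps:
x(q) = I*√3 (x(q) = √(-3) = I*√3)
((x(0²) - 34)*(-151))*(-56) = ((I*√3 - 34)*(-151))*(-56) = ((-34 + I*√3)*(-151))*(-56) = (5134 - 151*I*√3)*(-56) = -287504 + 8456*I*√3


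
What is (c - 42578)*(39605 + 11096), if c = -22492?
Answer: -3299114070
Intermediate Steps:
(c - 42578)*(39605 + 11096) = (-22492 - 42578)*(39605 + 11096) = -65070*50701 = -3299114070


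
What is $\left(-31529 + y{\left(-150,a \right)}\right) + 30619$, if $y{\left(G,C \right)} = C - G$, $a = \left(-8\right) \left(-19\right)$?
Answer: $-608$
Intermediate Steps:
$a = 152$
$\left(-31529 + y{\left(-150,a \right)}\right) + 30619 = \left(-31529 + \left(152 - -150\right)\right) + 30619 = \left(-31529 + \left(152 + 150\right)\right) + 30619 = \left(-31529 + 302\right) + 30619 = -31227 + 30619 = -608$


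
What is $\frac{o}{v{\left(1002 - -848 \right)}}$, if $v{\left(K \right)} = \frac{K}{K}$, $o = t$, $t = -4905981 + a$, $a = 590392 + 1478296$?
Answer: $-2837293$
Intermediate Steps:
$a = 2068688$
$t = -2837293$ ($t = -4905981 + 2068688 = -2837293$)
$o = -2837293$
$v{\left(K \right)} = 1$
$\frac{o}{v{\left(1002 - -848 \right)}} = - \frac{2837293}{1} = \left(-2837293\right) 1 = -2837293$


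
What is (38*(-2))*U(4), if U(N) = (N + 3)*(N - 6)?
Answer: 1064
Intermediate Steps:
U(N) = (-6 + N)*(3 + N) (U(N) = (3 + N)*(-6 + N) = (-6 + N)*(3 + N))
(38*(-2))*U(4) = (38*(-2))*(-18 + 4² - 3*4) = -76*(-18 + 16 - 12) = -76*(-14) = 1064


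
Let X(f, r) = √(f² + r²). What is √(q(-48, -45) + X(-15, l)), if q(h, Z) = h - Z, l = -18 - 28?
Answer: √(-3 + √2341) ≈ 6.7368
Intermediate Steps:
l = -46
√(q(-48, -45) + X(-15, l)) = √((-48 - 1*(-45)) + √((-15)² + (-46)²)) = √((-48 + 45) + √(225 + 2116)) = √(-3 + √2341)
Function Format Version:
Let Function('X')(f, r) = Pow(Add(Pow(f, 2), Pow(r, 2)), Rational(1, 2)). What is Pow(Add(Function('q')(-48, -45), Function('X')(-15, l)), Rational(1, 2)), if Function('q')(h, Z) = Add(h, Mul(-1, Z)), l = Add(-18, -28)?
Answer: Pow(Add(-3, Pow(2341, Rational(1, 2))), Rational(1, 2)) ≈ 6.7368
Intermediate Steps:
l = -46
Pow(Add(Function('q')(-48, -45), Function('X')(-15, l)), Rational(1, 2)) = Pow(Add(Add(-48, Mul(-1, -45)), Pow(Add(Pow(-15, 2), Pow(-46, 2)), Rational(1, 2))), Rational(1, 2)) = Pow(Add(Add(-48, 45), Pow(Add(225, 2116), Rational(1, 2))), Rational(1, 2)) = Pow(Add(-3, Pow(2341, Rational(1, 2))), Rational(1, 2))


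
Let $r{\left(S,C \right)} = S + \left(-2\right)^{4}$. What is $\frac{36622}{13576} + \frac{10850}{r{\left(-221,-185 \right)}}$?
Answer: $- \frac{13979209}{278308} \approx -50.229$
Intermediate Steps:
$r{\left(S,C \right)} = 16 + S$ ($r{\left(S,C \right)} = S + 16 = 16 + S$)
$\frac{36622}{13576} + \frac{10850}{r{\left(-221,-185 \right)}} = \frac{36622}{13576} + \frac{10850}{16 - 221} = 36622 \cdot \frac{1}{13576} + \frac{10850}{-205} = \frac{18311}{6788} + 10850 \left(- \frac{1}{205}\right) = \frac{18311}{6788} - \frac{2170}{41} = - \frac{13979209}{278308}$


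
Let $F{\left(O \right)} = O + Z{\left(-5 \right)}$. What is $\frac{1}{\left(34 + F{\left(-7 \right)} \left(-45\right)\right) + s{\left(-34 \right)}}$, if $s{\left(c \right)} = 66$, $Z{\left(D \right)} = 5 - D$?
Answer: $- \frac{1}{35} \approx -0.028571$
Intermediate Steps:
$F{\left(O \right)} = 10 + O$ ($F{\left(O \right)} = O + \left(5 - -5\right) = O + \left(5 + 5\right) = O + 10 = 10 + O$)
$\frac{1}{\left(34 + F{\left(-7 \right)} \left(-45\right)\right) + s{\left(-34 \right)}} = \frac{1}{\left(34 + \left(10 - 7\right) \left(-45\right)\right) + 66} = \frac{1}{\left(34 + 3 \left(-45\right)\right) + 66} = \frac{1}{\left(34 - 135\right) + 66} = \frac{1}{-101 + 66} = \frac{1}{-35} = - \frac{1}{35}$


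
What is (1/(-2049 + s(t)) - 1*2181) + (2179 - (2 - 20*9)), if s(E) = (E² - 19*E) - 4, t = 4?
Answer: 371887/2113 ≈ 176.00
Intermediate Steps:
s(E) = -4 + E² - 19*E
(1/(-2049 + s(t)) - 1*2181) + (2179 - (2 - 20*9)) = (1/(-2049 + (-4 + 4² - 19*4)) - 1*2181) + (2179 - (2 - 20*9)) = (1/(-2049 + (-4 + 16 - 76)) - 2181) + (2179 - (2 - 180)) = (1/(-2049 - 64) - 2181) + (2179 - 1*(-178)) = (1/(-2113) - 2181) + (2179 + 178) = (-1/2113 - 2181) + 2357 = -4608454/2113 + 2357 = 371887/2113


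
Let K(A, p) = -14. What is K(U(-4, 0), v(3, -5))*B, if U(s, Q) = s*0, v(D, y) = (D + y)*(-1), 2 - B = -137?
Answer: -1946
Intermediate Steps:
B = 139 (B = 2 - 1*(-137) = 2 + 137 = 139)
v(D, y) = -D - y
U(s, Q) = 0
K(U(-4, 0), v(3, -5))*B = -14*139 = -1946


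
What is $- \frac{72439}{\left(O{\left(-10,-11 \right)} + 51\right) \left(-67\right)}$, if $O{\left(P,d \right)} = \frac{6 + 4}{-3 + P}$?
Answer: $\frac{941707}{43751} \approx 21.524$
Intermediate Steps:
$O{\left(P,d \right)} = \frac{10}{-3 + P}$
$- \frac{72439}{\left(O{\left(-10,-11 \right)} + 51\right) \left(-67\right)} = - \frac{72439}{\left(\frac{10}{-3 - 10} + 51\right) \left(-67\right)} = - \frac{72439}{\left(\frac{10}{-13} + 51\right) \left(-67\right)} = - \frac{72439}{\left(10 \left(- \frac{1}{13}\right) + 51\right) \left(-67\right)} = - \frac{72439}{\left(- \frac{10}{13} + 51\right) \left(-67\right)} = - \frac{72439}{\frac{653}{13} \left(-67\right)} = - \frac{72439}{- \frac{43751}{13}} = \left(-72439\right) \left(- \frac{13}{43751}\right) = \frac{941707}{43751}$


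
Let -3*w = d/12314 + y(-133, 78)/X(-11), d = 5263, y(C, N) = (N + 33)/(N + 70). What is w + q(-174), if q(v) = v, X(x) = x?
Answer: -141511291/812724 ≈ -174.12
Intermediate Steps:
y(C, N) = (33 + N)/(70 + N)
w = -97315/812724 (w = -(5263/12314 + ((33 + 78)/(70 + 78))/(-11))/3 = -(5263*(1/12314) + (111/148)*(-1/11))/3 = -(5263/12314 + ((1/148)*111)*(-1/11))/3 = -(5263/12314 + (¾)*(-1/11))/3 = -(5263/12314 - 3/44)/3 = -⅓*97315/270908 = -97315/812724 ≈ -0.11974)
w + q(-174) = -97315/812724 - 174 = -141511291/812724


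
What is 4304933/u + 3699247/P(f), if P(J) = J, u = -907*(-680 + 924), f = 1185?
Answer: 813571609471/262249980 ≈ 3102.3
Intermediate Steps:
u = -221308 (u = -907*244 = -221308)
4304933/u + 3699247/P(f) = 4304933/(-221308) + 3699247/1185 = 4304933*(-1/221308) + 3699247*(1/1185) = -4304933/221308 + 3699247/1185 = 813571609471/262249980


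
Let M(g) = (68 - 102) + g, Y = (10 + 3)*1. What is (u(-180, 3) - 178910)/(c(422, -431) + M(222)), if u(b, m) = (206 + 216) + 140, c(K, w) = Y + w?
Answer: 89174/115 ≈ 775.43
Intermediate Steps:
Y = 13 (Y = 13*1 = 13)
M(g) = -34 + g
c(K, w) = 13 + w
u(b, m) = 562 (u(b, m) = 422 + 140 = 562)
(u(-180, 3) - 178910)/(c(422, -431) + M(222)) = (562 - 178910)/((13 - 431) + (-34 + 222)) = -178348/(-418 + 188) = -178348/(-230) = -178348*(-1/230) = 89174/115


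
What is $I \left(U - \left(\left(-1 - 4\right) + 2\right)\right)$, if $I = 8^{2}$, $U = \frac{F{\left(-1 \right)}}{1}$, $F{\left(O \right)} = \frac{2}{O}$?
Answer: $64$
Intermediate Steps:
$U = -2$ ($U = \frac{2 \frac{1}{-1}}{1} = 2 \left(-1\right) 1 = \left(-2\right) 1 = -2$)
$I = 64$
$I \left(U - \left(\left(-1 - 4\right) + 2\right)\right) = 64 \left(-2 - \left(\left(-1 - 4\right) + 2\right)\right) = 64 \left(-2 - \left(-5 + 2\right)\right) = 64 \left(-2 - -3\right) = 64 \left(-2 + 3\right) = 64 \cdot 1 = 64$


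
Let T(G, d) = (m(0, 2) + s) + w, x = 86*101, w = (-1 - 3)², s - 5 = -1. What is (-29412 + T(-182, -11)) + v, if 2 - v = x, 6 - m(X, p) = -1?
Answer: -38069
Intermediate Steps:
s = 4 (s = 5 - 1 = 4)
m(X, p) = 7 (m(X, p) = 6 - 1*(-1) = 6 + 1 = 7)
w = 16 (w = (-4)² = 16)
x = 8686
v = -8684 (v = 2 - 1*8686 = 2 - 8686 = -8684)
T(G, d) = 27 (T(G, d) = (7 + 4) + 16 = 11 + 16 = 27)
(-29412 + T(-182, -11)) + v = (-29412 + 27) - 8684 = -29385 - 8684 = -38069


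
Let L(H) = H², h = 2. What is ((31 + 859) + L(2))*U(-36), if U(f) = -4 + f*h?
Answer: -67944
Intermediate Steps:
U(f) = -4 + 2*f (U(f) = -4 + f*2 = -4 + 2*f)
((31 + 859) + L(2))*U(-36) = ((31 + 859) + 2²)*(-4 + 2*(-36)) = (890 + 4)*(-4 - 72) = 894*(-76) = -67944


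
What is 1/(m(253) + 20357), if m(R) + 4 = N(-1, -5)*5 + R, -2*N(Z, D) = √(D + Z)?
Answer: 41212/849214547 + 5*I*√6/849214547 ≈ 4.853e-5 + 1.4422e-8*I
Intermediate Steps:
N(Z, D) = -√(D + Z)/2
m(R) = -4 + R - 5*I*√6/2 (m(R) = -4 + (-√(-5 - 1)/2*5 + R) = -4 + (-I*√6/2*5 + R) = -4 + (-5*I*√6/2 + R) = -4 + (R - 5*I*√6/2) = -4 + R - 5*I*√6/2)
1/(m(253) + 20357) = 1/((-4 + 253 - 5*I*√6/2) + 20357) = 1/((249 - 5*I*√6/2) + 20357) = 1/(20606 - 5*I*√6/2)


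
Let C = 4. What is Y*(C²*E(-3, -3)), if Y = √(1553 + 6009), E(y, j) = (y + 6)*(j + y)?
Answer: -288*√7562 ≈ -25044.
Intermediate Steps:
E(y, j) = (6 + y)*(j + y)
Y = √7562 ≈ 86.960
Y*(C²*E(-3, -3)) = √7562*(4²*((-3)² + 6*(-3) + 6*(-3) - 3*(-3))) = √7562*(16*(9 - 18 - 18 + 9)) = √7562*(16*(-18)) = √7562*(-288) = -288*√7562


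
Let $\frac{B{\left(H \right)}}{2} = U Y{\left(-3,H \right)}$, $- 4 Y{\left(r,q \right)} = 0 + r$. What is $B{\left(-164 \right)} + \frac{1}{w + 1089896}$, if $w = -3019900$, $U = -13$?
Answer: $- \frac{37635079}{1930004} \approx -19.5$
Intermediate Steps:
$Y{\left(r,q \right)} = - \frac{r}{4}$ ($Y{\left(r,q \right)} = - \frac{0 + r}{4} = - \frac{r}{4}$)
$B{\left(H \right)} = - \frac{39}{2}$ ($B{\left(H \right)} = 2 \left(- 13 \left(\left(- \frac{1}{4}\right) \left(-3\right)\right)\right) = 2 \left(\left(-13\right) \frac{3}{4}\right) = 2 \left(- \frac{39}{4}\right) = - \frac{39}{2}$)
$B{\left(-164 \right)} + \frac{1}{w + 1089896} = - \frac{39}{2} + \frac{1}{-3019900 + 1089896} = - \frac{39}{2} + \frac{1}{-1930004} = - \frac{39}{2} - \frac{1}{1930004} = - \frac{37635079}{1930004}$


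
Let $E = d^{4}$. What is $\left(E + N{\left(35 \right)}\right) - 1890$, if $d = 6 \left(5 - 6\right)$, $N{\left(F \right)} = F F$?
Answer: $631$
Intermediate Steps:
$N{\left(F \right)} = F^{2}$
$d = -6$ ($d = 6 \left(5 - 6\right) = 6 \left(-1\right) = -6$)
$E = 1296$ ($E = \left(-6\right)^{4} = 1296$)
$\left(E + N{\left(35 \right)}\right) - 1890 = \left(1296 + 35^{2}\right) - 1890 = \left(1296 + 1225\right) - 1890 = 2521 - 1890 = 631$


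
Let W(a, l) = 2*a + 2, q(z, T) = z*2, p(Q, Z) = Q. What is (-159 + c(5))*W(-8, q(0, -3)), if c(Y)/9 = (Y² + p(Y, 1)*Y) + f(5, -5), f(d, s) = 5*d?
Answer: -7224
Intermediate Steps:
q(z, T) = 2*z
W(a, l) = 2 + 2*a
c(Y) = 225 + 18*Y² (c(Y) = 9*((Y² + Y*Y) + 5*5) = 9*((Y² + Y²) + 25) = 9*(2*Y² + 25) = 9*(25 + 2*Y²) = 225 + 18*Y²)
(-159 + c(5))*W(-8, q(0, -3)) = (-159 + (225 + 18*5²))*(2 + 2*(-8)) = (-159 + (225 + 18*25))*(2 - 16) = (-159 + (225 + 450))*(-14) = (-159 + 675)*(-14) = 516*(-14) = -7224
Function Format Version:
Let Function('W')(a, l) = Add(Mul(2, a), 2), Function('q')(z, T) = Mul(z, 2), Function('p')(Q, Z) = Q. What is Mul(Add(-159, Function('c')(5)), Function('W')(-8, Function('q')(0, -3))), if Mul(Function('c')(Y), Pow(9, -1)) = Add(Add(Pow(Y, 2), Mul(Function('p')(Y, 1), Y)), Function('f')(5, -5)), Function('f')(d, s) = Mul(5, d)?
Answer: -7224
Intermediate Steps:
Function('q')(z, T) = Mul(2, z)
Function('W')(a, l) = Add(2, Mul(2, a))
Function('c')(Y) = Add(225, Mul(18, Pow(Y, 2))) (Function('c')(Y) = Mul(9, Add(Add(Pow(Y, 2), Mul(Y, Y)), Mul(5, 5))) = Mul(9, Add(Add(Pow(Y, 2), Pow(Y, 2)), 25)) = Mul(9, Add(Mul(2, Pow(Y, 2)), 25)) = Mul(9, Add(25, Mul(2, Pow(Y, 2)))) = Add(225, Mul(18, Pow(Y, 2))))
Mul(Add(-159, Function('c')(5)), Function('W')(-8, Function('q')(0, -3))) = Mul(Add(-159, Add(225, Mul(18, Pow(5, 2)))), Add(2, Mul(2, -8))) = Mul(Add(-159, Add(225, Mul(18, 25))), Add(2, -16)) = Mul(Add(-159, Add(225, 450)), -14) = Mul(Add(-159, 675), -14) = Mul(516, -14) = -7224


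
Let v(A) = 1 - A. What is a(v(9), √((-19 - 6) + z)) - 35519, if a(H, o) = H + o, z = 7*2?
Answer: -35527 + I*√11 ≈ -35527.0 + 3.3166*I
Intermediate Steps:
z = 14
a(v(9), √((-19 - 6) + z)) - 35519 = ((1 - 1*9) + √((-19 - 6) + 14)) - 35519 = ((1 - 9) + √(-25 + 14)) - 35519 = (-8 + √(-11)) - 35519 = (-8 + I*√11) - 35519 = -35527 + I*√11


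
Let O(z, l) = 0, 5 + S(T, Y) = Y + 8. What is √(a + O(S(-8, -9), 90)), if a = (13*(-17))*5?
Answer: I*√1105 ≈ 33.242*I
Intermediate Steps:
S(T, Y) = 3 + Y (S(T, Y) = -5 + (Y + 8) = -5 + (8 + Y) = 3 + Y)
a = -1105 (a = -221*5 = -1105)
√(a + O(S(-8, -9), 90)) = √(-1105 + 0) = √(-1105) = I*√1105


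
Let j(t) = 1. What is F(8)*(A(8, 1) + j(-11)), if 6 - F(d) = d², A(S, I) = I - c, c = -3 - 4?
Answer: -522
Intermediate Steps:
c = -7
A(S, I) = 7 + I (A(S, I) = I - 1*(-7) = I + 7 = 7 + I)
F(d) = 6 - d²
F(8)*(A(8, 1) + j(-11)) = (6 - 1*8²)*((7 + 1) + 1) = (6 - 1*64)*(8 + 1) = (6 - 64)*9 = -58*9 = -522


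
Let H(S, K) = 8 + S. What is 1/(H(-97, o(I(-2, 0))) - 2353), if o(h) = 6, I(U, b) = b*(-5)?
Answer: -1/2442 ≈ -0.00040950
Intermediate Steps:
I(U, b) = -5*b
1/(H(-97, o(I(-2, 0))) - 2353) = 1/((8 - 97) - 2353) = 1/(-89 - 2353) = 1/(-2442) = -1/2442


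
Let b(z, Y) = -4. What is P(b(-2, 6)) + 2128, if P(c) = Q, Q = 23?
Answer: 2151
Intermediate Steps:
P(c) = 23
P(b(-2, 6)) + 2128 = 23 + 2128 = 2151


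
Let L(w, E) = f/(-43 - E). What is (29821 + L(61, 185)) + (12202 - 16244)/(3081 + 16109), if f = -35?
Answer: 3433583363/115140 ≈ 29821.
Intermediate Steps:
L(w, E) = -35/(-43 - E)
(29821 + L(61, 185)) + (12202 - 16244)/(3081 + 16109) = (29821 + 35/(43 + 185)) + (12202 - 16244)/(3081 + 16109) = (29821 + 35/228) - 4042/19190 = (29821 + 35*(1/228)) - 4042*1/19190 = (29821 + 35/228) - 2021/9595 = 6799223/228 - 2021/9595 = 3433583363/115140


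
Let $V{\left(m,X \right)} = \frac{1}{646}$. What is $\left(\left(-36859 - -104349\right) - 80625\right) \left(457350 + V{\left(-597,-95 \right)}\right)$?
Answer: $- \frac{3880710806635}{646} \approx -6.0073 \cdot 10^{9}$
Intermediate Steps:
$V{\left(m,X \right)} = \frac{1}{646}$
$\left(\left(-36859 - -104349\right) - 80625\right) \left(457350 + V{\left(-597,-95 \right)}\right) = \left(\left(-36859 - -104349\right) - 80625\right) \left(457350 + \frac{1}{646}\right) = \left(\left(-36859 + 104349\right) - 80625\right) \frac{295448101}{646} = \left(67490 - 80625\right) \frac{295448101}{646} = \left(-13135\right) \frac{295448101}{646} = - \frac{3880710806635}{646}$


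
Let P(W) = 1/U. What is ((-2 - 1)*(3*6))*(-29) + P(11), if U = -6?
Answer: 9395/6 ≈ 1565.8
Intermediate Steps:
P(W) = -⅙ (P(W) = 1/(-6) = -⅙)
((-2 - 1)*(3*6))*(-29) + P(11) = ((-2 - 1)*(3*6))*(-29) - ⅙ = -3*18*(-29) - ⅙ = -54*(-29) - ⅙ = 1566 - ⅙ = 9395/6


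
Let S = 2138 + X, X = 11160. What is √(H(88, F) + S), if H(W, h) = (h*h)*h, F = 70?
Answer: √356298 ≈ 596.91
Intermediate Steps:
H(W, h) = h³ (H(W, h) = h²*h = h³)
S = 13298 (S = 2138 + 11160 = 13298)
√(H(88, F) + S) = √(70³ + 13298) = √(343000 + 13298) = √356298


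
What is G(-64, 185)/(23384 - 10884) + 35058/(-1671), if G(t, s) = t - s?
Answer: -146213693/6962500 ≈ -21.000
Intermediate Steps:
G(-64, 185)/(23384 - 10884) + 35058/(-1671) = (-64 - 1*185)/(23384 - 10884) + 35058/(-1671) = (-64 - 185)/12500 + 35058*(-1/1671) = -249*1/12500 - 11686/557 = -249/12500 - 11686/557 = -146213693/6962500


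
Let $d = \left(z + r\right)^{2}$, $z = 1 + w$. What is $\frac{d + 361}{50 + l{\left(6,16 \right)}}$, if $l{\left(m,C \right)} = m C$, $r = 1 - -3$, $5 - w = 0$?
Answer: $\frac{461}{146} \approx 3.1575$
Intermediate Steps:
$w = 5$ ($w = 5 - 0 = 5 + 0 = 5$)
$r = 4$ ($r = 1 + 3 = 4$)
$l{\left(m,C \right)} = C m$
$z = 6$ ($z = 1 + 5 = 6$)
$d = 100$ ($d = \left(6 + 4\right)^{2} = 10^{2} = 100$)
$\frac{d + 361}{50 + l{\left(6,16 \right)}} = \frac{100 + 361}{50 + 16 \cdot 6} = \frac{461}{50 + 96} = \frac{461}{146}$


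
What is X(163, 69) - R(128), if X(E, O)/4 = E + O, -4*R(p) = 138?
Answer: 1925/2 ≈ 962.50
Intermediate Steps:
R(p) = -69/2 (R(p) = -¼*138 = -69/2)
X(E, O) = 4*E + 4*O (X(E, O) = 4*(E + O) = 4*E + 4*O)
X(163, 69) - R(128) = (4*163 + 4*69) - 1*(-69/2) = (652 + 276) + 69/2 = 928 + 69/2 = 1925/2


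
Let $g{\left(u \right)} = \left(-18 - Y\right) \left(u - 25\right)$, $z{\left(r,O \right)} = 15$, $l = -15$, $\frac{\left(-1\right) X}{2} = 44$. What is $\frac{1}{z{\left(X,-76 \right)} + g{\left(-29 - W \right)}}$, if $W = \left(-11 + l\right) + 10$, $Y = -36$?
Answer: $- \frac{1}{669} \approx -0.0014948$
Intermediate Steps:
$X = -88$ ($X = \left(-2\right) 44 = -88$)
$W = -16$ ($W = \left(-11 - 15\right) + 10 = -26 + 10 = -16$)
$g{\left(u \right)} = -450 + 18 u$ ($g{\left(u \right)} = \left(-18 - -36\right) \left(u - 25\right) = \left(-18 + 36\right) \left(-25 + u\right) = 18 \left(-25 + u\right) = -450 + 18 u$)
$\frac{1}{z{\left(X,-76 \right)} + g{\left(-29 - W \right)}} = \frac{1}{15 - \left(450 - 18 \left(-29 - -16\right)\right)} = \frac{1}{15 - \left(450 - 18 \left(-29 + 16\right)\right)} = \frac{1}{15 + \left(-450 + 18 \left(-13\right)\right)} = \frac{1}{15 - 684} = \frac{1}{-669} = - \frac{1}{669}$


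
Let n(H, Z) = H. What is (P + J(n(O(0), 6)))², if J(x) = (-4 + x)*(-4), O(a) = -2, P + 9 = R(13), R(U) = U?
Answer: 784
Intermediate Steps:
P = 4 (P = -9 + 13 = 4)
J(x) = 16 - 4*x
(P + J(n(O(0), 6)))² = (4 + (16 - 4*(-2)))² = (4 + (16 + 8))² = (4 + 24)² = 28² = 784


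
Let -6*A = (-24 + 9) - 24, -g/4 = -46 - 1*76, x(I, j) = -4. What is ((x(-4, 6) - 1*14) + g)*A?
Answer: 3055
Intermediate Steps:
g = 488 (g = -4*(-46 - 1*76) = -4*(-46 - 76) = -4*(-122) = 488)
A = 13/2 (A = -((-24 + 9) - 24)/6 = -(-15 - 24)/6 = -1/6*(-39) = 13/2 ≈ 6.5000)
((x(-4, 6) - 1*14) + g)*A = ((-4 - 1*14) + 488)*(13/2) = ((-4 - 14) + 488)*(13/2) = (-18 + 488)*(13/2) = 470*(13/2) = 3055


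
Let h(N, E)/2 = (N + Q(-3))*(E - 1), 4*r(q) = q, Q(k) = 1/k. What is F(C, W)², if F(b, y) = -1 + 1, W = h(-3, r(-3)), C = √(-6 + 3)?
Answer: 0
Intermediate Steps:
C = I*√3 (C = √(-3) = I*√3 ≈ 1.732*I)
r(q) = q/4
h(N, E) = 2*(-1 + E)*(-⅓ + N) (h(N, E) = 2*((N + 1/(-3))*(E - 1)) = 2*((N - ⅓)*(-1 + E)) = 2*((-⅓ + N)*(-1 + E)) = 2*((-1 + E)*(-⅓ + N)) = 2*(-1 + E)*(-⅓ + N))
W = 35/3 (W = ⅔ - 2*(-3) - (-3)/6 + 2*((¼)*(-3))*(-3) = ⅔ + 6 - ⅔*(-¾) + 2*(-¾)*(-3) = ⅔ + 6 + ½ + 9/2 = 35/3 ≈ 11.667)
F(b, y) = 0
F(C, W)² = 0² = 0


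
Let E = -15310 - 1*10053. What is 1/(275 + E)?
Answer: -1/25088 ≈ -3.9860e-5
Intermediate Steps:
E = -25363 (E = -15310 - 10053 = -25363)
1/(275 + E) = 1/(275 - 25363) = 1/(-25088) = -1/25088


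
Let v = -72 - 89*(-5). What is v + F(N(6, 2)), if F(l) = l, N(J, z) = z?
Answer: 375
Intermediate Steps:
v = 373 (v = -72 + 445 = 373)
v + F(N(6, 2)) = 373 + 2 = 375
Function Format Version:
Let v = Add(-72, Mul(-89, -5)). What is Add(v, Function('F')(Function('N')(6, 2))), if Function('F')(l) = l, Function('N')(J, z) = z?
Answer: 375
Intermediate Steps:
v = 373 (v = Add(-72, 445) = 373)
Add(v, Function('F')(Function('N')(6, 2))) = Add(373, 2) = 375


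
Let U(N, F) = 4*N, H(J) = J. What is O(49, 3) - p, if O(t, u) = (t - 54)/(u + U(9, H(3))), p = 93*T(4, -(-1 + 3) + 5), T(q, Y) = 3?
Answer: -10886/39 ≈ -279.13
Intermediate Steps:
p = 279 (p = 93*3 = 279)
O(t, u) = (-54 + t)/(36 + u) (O(t, u) = (t - 54)/(u + 4*9) = (-54 + t)/(u + 36) = (-54 + t)/(36 + u))
O(49, 3) - p = (-54 + 49)/(36 + 3) - 1*279 = -5/39 - 279 = -10886/39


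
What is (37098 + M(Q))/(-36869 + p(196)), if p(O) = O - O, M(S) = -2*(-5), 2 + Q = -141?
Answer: -37108/36869 ≈ -1.0065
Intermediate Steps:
Q = -143 (Q = -2 - 141 = -143)
M(S) = 10
p(O) = 0
(37098 + M(Q))/(-36869 + p(196)) = (37098 + 10)/(-36869 + 0) = 37108/(-36869) = 37108*(-1/36869) = -37108/36869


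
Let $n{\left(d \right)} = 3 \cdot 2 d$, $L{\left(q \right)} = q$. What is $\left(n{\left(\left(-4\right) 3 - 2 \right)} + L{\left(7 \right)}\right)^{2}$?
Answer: $5929$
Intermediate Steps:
$n{\left(d \right)} = 6 d$
$\left(n{\left(\left(-4\right) 3 - 2 \right)} + L{\left(7 \right)}\right)^{2} = \left(6 \left(\left(-4\right) 3 - 2\right) + 7\right)^{2} = \left(6 \left(-12 - 2\right) + 7\right)^{2} = \left(6 \left(-14\right) + 7\right)^{2} = \left(-84 + 7\right)^{2} = \left(-77\right)^{2} = 5929$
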